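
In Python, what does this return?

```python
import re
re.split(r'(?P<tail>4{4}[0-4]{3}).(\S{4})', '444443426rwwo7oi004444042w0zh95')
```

The pattern matches exactly 4 of a literal '4', then exactly 3 of a character in [0-4] (captured as 'tail'); then any character; then exactly 4 of a non-whitespace character (captured).
Matches to split on: at [0:12] → '444443426rww'; at [18:30] → '4444042w0zh9'.
The group in the pattern means `split` returns the separators' captures alongside the pieces.

['', '4444434', '6rww', 'o7oi00', '4444042', '0zh9', '5']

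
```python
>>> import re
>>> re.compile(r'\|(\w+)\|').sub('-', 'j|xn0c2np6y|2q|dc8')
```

'j-2q|dc8'

Matches: at [1:12] → '|xn0c2np6y|'.
`sub` substitutes '-' at each match site.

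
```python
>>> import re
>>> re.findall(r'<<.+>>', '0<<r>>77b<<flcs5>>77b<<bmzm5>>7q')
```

Scanning left to right: at [1:30] → '<<r>>77b<<flcs5>>77b<<bmzm5>>'.
Since nothing is captured, `findall` lists the 1 matched substring directly.

['<<r>>77b<<flcs5>>77b<<bmzm5>>']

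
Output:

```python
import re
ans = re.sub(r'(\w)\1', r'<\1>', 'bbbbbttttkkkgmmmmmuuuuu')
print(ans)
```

<b><b>b<t><t><k>kg<m><m>m<u><u>u

`\1` has to match the exact text group 1 already captured.
Matches: at [0:2] → 'bb'; at [2:4] → 'bb'; at [5:7] → 'tt'; at [7:9] → 'tt'; at [9:11] → 'kk'; ….
Each match is replaced using the text its own group 1 captured.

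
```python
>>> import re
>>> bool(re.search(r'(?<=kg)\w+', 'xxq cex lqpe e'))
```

False

Lookahead/lookbehind check context without consuming it, so the matched span excludes the asserted characters.
Here no position works, so the call returns None, and `bool(None)` is False.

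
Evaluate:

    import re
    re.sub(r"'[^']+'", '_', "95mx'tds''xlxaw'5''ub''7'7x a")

Matches: at [4:9] → "'tds'"; at [9:16] → "'xlxaw'"; at [18:22] → "'ub'"; at [22:25] → "'7'".
Every occurrence is swapped for '_'.

"95mx__5'__7x a"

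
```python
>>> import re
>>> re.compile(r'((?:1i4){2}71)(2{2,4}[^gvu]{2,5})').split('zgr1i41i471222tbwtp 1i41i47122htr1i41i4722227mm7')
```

Pattern: the literal '1i4' repeated 2 times, then the literal '71' (captured); then 2 to 4 of a literal '2', then 2 to 5 of any character except [gvu] (captured).
Matches to split on: at [3:19] → '1i41i471222tbwtp'; at [20:35] → '1i41i47122htr1i'.
Because the pattern has a capturing group, `split` also inserts each captured text between the pieces.

['zgr', '1i41i471', '222tbwtp', ' ', '1i41i471', '22htr1i', '41i4722227mm7']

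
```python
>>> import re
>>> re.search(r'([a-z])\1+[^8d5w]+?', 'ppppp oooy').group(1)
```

'p'

After group 1 captures some text, `\1` only succeeds where that same text appears again.
`search` walks the string left to right and returns the first match it finds.
The match spans [0:6] → 'ppppp '.
Captured: group 1 = 'p'.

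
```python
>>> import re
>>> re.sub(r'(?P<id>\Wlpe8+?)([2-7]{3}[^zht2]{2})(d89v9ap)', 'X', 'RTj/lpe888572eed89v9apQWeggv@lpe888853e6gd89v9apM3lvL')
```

Every occurrence is swapped for 'X'.

'RTjXQWeggv@lpe888853e6gd89v9apM3lvL'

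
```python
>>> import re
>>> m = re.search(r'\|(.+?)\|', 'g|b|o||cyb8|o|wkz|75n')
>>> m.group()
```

Lazy quantifiers expand one character at a time until the remainder of the pattern can match.
`search` walks the string left to right and returns the first match it finds.
The match spans [1:4] → '|b|'.
Captured: group 1 = 'b'.

'|b|'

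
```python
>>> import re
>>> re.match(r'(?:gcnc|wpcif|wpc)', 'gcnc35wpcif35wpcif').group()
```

'gcnc'

With `match`, the pattern is implicitly anchored at the beginning.
The match spans [0:4] → 'gcnc'.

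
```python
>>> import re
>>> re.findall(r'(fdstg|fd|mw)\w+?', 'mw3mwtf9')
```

['mw', 'mw']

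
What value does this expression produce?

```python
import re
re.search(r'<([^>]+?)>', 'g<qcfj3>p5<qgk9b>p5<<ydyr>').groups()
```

('qcfj3',)

Unlike `match`, `search` isn't anchored — it looks for the pattern anywhere in the string.
The match spans [1:8] → '<qcfj3>'.
Captured: group 1 = 'qcfj3'.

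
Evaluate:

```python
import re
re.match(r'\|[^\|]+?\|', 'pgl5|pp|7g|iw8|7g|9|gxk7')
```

`re.match` won't scan ahead — the pattern has to work from the very first character.
Here position 0 doesn't satisfy it, so the call returns None.

None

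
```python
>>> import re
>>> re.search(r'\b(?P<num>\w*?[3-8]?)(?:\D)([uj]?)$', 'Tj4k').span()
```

(0, 4)

The pattern matches a word boundary (`\b`, zero-width); then zero or more of a word character (lazy), then optionally a character in [3-8] (captured as 'num'); then a non-digit (non-capturing group); then optionally one of [uj] (captured); then anchored at the end.
`re.search` tries every starting position until one works.
The match spans [0:4] → 'Tj4k'.
Captured: group 1 = 'Tj4', group 2 = ''.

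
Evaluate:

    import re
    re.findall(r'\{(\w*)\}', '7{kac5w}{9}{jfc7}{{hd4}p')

['kac5w', '9', 'jfc7', 'hd4']

Walking the string: at [1:8] match '{kac5w}', group 1 = 'kac5w'; at [8:11] match '{9}', group 1 = '9'; at [11:17] match '{jfc7}', group 1 = 'jfc7'; at [18:23] match '{hd4}', group 1 = 'hd4'.
One capturing group, so `findall` returns just the captured substring from each match — 4 in all.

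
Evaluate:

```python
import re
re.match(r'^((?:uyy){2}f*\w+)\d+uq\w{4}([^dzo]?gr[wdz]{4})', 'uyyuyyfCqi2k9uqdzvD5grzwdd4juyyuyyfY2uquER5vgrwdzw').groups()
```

('uyyuyyfCqi2k9uqdzvD5grzwdd4juyyuyyfY', 'vgrwdzw')

The match spans [0:50] → 'uyyuyyfCqi2k9uqdzvD5grzwdd4juyyuyyfY2uquER5vgrwdzw'.
Captured: group 1 = 'uyyuyyfCqi2k9uqdzvD5grzwdd4juyyuyyfY', group 2 = 'vgrwdzw'.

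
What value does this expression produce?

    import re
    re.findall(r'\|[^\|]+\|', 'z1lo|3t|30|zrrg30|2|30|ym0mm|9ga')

['|3t|', '|zrrg30|', '|30|']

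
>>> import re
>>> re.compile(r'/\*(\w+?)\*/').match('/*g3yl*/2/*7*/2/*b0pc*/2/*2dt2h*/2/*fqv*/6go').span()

With `match`, the pattern is implicitly anchored at the beginning.
The match spans [0:8] → '/*g3yl*/'.

(0, 8)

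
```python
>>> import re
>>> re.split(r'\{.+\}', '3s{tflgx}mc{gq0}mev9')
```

Matches to split on: at [2:16] → '{tflgx}mc{gq0}'.
Splitting on the pattern gives 2 pieces.

['3s', 'mev9']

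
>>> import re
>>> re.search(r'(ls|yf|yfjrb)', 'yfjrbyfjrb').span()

(0, 2)

The regex engine tests alternatives in the order written; an earlier branch that matches wins even if a later one would match more.
The match spans [0:2] → 'yf'.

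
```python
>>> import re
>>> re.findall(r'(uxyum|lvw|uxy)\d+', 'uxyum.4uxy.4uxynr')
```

[]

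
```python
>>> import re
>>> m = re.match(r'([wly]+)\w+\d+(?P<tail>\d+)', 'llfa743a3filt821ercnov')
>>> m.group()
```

`match` is anchored at position 0; if the pattern doesn't fit there, it returns None.
The match spans [0:16] → 'llfa743a3filt821'.

'llfa743a3filt821'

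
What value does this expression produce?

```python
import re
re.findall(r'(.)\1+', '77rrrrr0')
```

['7', 'r']

`\1` has to match the exact text group 1 already captured.
Walking the string: at [0:2] match '77', group 1 = '7'; at [2:7] match 'rrrrr', group 1 = 'r'.
`findall` collects group 1 from each match (2 total).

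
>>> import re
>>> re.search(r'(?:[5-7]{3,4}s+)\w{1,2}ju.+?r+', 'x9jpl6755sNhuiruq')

Here nothing in the string fits, so the call returns None.

None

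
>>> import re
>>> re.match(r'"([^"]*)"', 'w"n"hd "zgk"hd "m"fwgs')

`re.match` won't scan ahead — the pattern has to work from the very first character.
Here position 0 doesn't satisfy it, so the call returns None.

None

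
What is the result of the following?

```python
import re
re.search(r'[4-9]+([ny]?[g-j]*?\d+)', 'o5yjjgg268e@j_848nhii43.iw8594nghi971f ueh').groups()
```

('yjjgg268',)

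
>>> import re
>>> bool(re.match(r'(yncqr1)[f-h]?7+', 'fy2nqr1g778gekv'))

False

Pattern: the literal 'ync', then a literal 'q', then the literal 'r1' (captured); then optionally a character in [f-h], then one or more of a literal '7'.
`re.match` won't scan ahead — the pattern has to work from the very first character.
Here position 0 doesn't satisfy it, so the call returns None, and `bool(None)` is False.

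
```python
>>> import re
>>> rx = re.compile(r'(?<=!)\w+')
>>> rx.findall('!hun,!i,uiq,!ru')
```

The positive lookaround only admits positions where the adjacent text matches; those characters stay outside the span.
`findall` yields the raw match text (3 of them) because the pattern has no groups.

['hun', 'i', 'ru']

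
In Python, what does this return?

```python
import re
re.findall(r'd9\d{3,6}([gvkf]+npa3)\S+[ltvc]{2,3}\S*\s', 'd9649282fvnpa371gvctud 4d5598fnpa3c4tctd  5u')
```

The pattern matches the literal 'd9', then 3 to 6 of a digit; then one or more of one of [gvkf], then the literal 'np', then the literal 'a3' (captured); then one or more of a non-whitespace character; then 2 to 3 of one of [ltvc], then zero or more of a non-whitespace character, then whitespace.
Scanning left to right: at [0:23] match 'd9649282fvnpa371gvctud ', group 1 = 'fvnpa3'.
Because there's exactly one group, `findall` drops the full match and keeps group 1 from the one hit.

['fvnpa3']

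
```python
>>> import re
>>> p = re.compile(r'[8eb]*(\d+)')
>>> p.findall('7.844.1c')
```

['7', '44', '1']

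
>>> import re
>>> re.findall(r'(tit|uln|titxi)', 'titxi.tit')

The regex engine tests alternatives in the order written; an earlier branch that matches wins even if a later one would match more.
Matches: at [0:3] match 'tit', group 1 = 'tit'; at [6:9] match 'tit', group 1 = 'tit'.
One capturing group, so `findall` returns just the captured substring from each match — 2 in all.

['tit', 'tit']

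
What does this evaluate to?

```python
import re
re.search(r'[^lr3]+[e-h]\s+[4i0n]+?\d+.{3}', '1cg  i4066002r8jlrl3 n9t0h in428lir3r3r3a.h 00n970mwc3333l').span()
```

(0, 16)

The pattern matches one or more of any character except [lr3], then a character in [e-h], then one or more of whitespace; then one or more of one of [4i0n] (lazy), then one or more of a digit, then exactly 3 of any character.
`re.search` tries every starting position until one works.
The match spans [0:16] → '1cg  i4066002r8j'.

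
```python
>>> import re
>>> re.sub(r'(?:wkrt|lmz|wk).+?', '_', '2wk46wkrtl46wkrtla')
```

'2_6_46_a'

Alternation isn't longest-match — the leftmost alternative that fits at this position is chosen.
`sub` substitutes '_' at each match site.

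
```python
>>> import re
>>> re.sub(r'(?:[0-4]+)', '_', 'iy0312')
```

'iy_'

The pattern matches one or more of a character in [0-4] (non-capturing group).
Every occurrence is swapped for '_'.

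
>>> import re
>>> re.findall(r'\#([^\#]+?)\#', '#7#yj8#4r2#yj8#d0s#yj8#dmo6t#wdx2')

['7', '4r2', 'd0s', 'dmo6t']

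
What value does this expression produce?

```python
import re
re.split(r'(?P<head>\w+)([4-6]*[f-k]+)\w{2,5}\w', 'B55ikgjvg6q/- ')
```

The pattern matches one or more of a word character (captured as 'head'); then zero or more of a character in [4-6], then one or more of a character in [f-k] (captured); then 2 to 5 of a word character, then a word character.
Matches to split on: at [0:11] → 'B55ikgjvg6q'.
With a capturing group present, the delimiter's captured portion is kept in the result list.

['', 'B55ikg', 'j', '/- ']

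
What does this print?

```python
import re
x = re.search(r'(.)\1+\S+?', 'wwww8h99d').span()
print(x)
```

(0, 5)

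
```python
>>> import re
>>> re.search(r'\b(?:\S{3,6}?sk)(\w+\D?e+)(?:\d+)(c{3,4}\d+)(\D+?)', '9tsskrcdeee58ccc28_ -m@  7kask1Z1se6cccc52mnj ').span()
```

A `+?`/`*?`/`{m,n}?` starts at its minimum and grows only as far as needed for what follows to match.
The match spans [0:19] → '9tsskrcdeee58ccc28_'.

(0, 19)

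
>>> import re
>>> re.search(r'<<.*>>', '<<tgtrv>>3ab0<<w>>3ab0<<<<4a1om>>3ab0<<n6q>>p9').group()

The match spans [0:44] → '<<tgtrv>>3ab0<<w>>3ab0<<<<4a1om>>3ab0<<n6q>>'.

'<<tgtrv>>3ab0<<w>>3ab0<<<<4a1om>>3ab0<<n6q>>'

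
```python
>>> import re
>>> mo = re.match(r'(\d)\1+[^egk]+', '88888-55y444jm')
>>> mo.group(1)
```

'8'

The match spans [0:14] → '88888-55y444jm'.
Captured: group 1 = '8'.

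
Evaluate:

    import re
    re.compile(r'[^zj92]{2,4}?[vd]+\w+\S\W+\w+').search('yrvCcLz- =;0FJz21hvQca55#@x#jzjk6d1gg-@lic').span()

(0, 24)

The match spans [0:24] → 'yrvCcLz- =;0FJz21hvQca55'.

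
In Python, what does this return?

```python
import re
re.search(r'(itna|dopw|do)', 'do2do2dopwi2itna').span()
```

The match spans [0:2] → 'do'.

(0, 2)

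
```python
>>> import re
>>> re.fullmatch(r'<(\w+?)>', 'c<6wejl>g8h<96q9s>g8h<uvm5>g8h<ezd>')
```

None

`re.fullmatch` is like wrapping the pattern in `^…$` (in single-line mode).
Here there's no way to consume every character, so the call returns None.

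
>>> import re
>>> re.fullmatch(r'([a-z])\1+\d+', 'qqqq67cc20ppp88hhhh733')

None

`\1` is not a pattern — it's the concrete string captured by group 1, re-applied verbatim.
For `fullmatch`, every character of the input must be accounted for by the pattern.
Here there's no way to consume every character, so the call returns None.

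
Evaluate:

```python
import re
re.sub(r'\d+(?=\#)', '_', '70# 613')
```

'_# 613'

Lookahead/lookbehind check context without consuming it, so the matched span excludes the asserted characters.
Each match is replaced by '_'.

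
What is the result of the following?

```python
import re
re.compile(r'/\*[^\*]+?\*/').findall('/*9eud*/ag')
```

Scanning left to right: at [0:8] → '/*9eud*/'.
No capturing groups, so `findall` returns the 1 full match string.

['/*9eud*/']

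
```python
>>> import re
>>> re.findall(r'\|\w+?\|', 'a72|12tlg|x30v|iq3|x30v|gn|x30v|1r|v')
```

Walking the string: at [3:10] → '|12tlg|'; at [14:19] → '|iq3|'; at [23:27] → '|gn|'; at [31:35] → '|1r|'.
No capturing groups, so `findall` returns the 4 full match strings.

['|12tlg|', '|iq3|', '|gn|', '|1r|']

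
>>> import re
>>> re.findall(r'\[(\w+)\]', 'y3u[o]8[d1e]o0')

`findall` collects group 1 from each match (2 total).

['o', 'd1e']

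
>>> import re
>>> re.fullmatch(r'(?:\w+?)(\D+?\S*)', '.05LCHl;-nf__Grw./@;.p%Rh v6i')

None

The pattern matches one or more of a word character (lazy) (non-capturing group); then one or more of a non-digit (lazy), then zero or more of a non-whitespace character (captured).
`re.fullmatch` requires the pattern to consume the entire string.
Here there's no way to consume every character, so the call returns None.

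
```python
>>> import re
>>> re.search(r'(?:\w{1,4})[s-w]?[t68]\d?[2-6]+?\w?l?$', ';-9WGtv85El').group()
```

'9WGtv85El'

The pattern matches 1 to 4 of a word character (non-capturing group); then optionally a character in [s-w], then one of [t68], then optionally a digit; then one or more of a character in [2-6] (lazy), then optionally a word character, then optionally the literal 'l'; then anchored at the end.
The match spans [2:11] → '9WGtv85El'.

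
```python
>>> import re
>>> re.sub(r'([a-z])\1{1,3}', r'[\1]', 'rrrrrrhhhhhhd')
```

'[r][r][h][h]d'

After group 1 captures some text, `\1` only succeeds where that same text appears again.
Matches: at [0:4] → 'rrrr'; at [4:6] → 'rr'; at [6:10] → 'hhhh'; at [10:12] → 'hh'.
The replacement refers to a captured group, so each match is rewritten using its own captured text.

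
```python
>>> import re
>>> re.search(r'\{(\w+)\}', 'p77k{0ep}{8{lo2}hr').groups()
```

The match spans [4:9] → '{0ep}'.
Captured: group 1 = '0ep'.

('0ep',)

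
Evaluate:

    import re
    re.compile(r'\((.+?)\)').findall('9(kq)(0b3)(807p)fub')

['kq', '0b3', '807p']

Lazy quantifiers expand one character at a time until the remainder of the pattern can match.
Scanning left to right: at [1:5] match '(kq)', group 1 = 'kq'; at [5:10] match '(0b3)', group 1 = '0b3'; at [10:16] match '(807p)', group 1 = '807p'.
`findall` collects group 1 from each match (3 total).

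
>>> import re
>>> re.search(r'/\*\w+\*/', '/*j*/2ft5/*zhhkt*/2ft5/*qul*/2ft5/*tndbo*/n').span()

(0, 5)

The match spans [0:5] → '/*j*/'.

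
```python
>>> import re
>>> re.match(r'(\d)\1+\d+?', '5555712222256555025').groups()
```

('5',)

The backreference `\1` re-matches whatever the first group consumed, character for character.
With `match`, the pattern is implicitly anchored at the beginning.
The match spans [0:5] → '55557'.
Captured: group 1 = '5'.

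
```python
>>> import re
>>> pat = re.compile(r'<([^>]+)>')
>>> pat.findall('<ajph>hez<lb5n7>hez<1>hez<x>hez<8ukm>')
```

Walking the string: at [0:6] match '<ajph>', group 1 = 'ajph'; at [9:16] match '<lb5n7>', group 1 = 'lb5n7'; at [19:22] match '<1>', group 1 = '1'; at [25:28] match '<x>', group 1 = 'x'; at [31:37] match '<8ukm>', group 1 = '8ukm'.
`findall` collects group 1 from each match (5 total).

['ajph', 'lb5n7', '1', 'x', '8ukm']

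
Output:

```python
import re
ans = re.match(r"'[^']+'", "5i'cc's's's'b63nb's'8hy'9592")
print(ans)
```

None

`match` is anchored at position 0; if the pattern doesn't fit there, it returns None.
Here the pattern fails at index 0, so the call returns None.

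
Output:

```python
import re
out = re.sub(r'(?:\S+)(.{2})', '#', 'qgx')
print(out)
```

#

The pattern matches one or more of a non-whitespace character (non-capturing group); then exactly 2 of any character (captured).
Matches: at [0:3] → 'qgx'.
Each match is replaced by '#'.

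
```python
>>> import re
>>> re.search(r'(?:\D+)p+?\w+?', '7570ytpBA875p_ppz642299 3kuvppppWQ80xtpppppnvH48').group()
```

'ytpB'

The pattern matches one or more of a non-digit (non-capturing group); then one or more of a literal 'p' (lazy), then one or more of a word character (lazy).
A non-greedy quantifier consumes as few characters as it can — just enough that the remainder of the pattern still matches from where it stops; whatever follows it matches normally.
`re.search` tries every starting position until one works.
The match spans [4:8] → 'ytpB'.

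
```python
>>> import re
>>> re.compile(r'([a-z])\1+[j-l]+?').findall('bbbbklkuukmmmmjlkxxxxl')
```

['b', 'u', 'm', 'x']

After group 1 captures some text, `\1` only succeeds where that same text appears again.
With a single group, `findall` returns only what that group captured — 4 items.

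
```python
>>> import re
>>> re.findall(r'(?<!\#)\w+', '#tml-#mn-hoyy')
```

['ml', 'n', 'hoyy']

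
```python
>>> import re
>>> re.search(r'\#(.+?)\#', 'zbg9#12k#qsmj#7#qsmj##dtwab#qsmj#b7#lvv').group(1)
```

'12k'

The match spans [4:9] → '#12k#'.
Captured: group 1 = '12k'.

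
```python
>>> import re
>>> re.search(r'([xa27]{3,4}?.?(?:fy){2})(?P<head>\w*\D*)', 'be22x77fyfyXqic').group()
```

This matches 3 to 4 of one of [xa27] (lazy), then optionally any character, then the literal 'fy' repeated 2 times (captured); then zero or more of a word character, then zero or more of a non-digit (captured as 'head').
The match spans [2:15] → '22x77fyfyXqic'.

'22x77fyfyXqic'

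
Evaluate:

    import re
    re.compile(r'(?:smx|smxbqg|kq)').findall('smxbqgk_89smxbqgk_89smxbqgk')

['smx', 'smx', 'smx']

Branches in `(...|...)` are attempted left-to-right; the first branch that allows the whole pattern to succeed is taken.
With no groups in the pattern, `findall` gives back each whole match — 3 here.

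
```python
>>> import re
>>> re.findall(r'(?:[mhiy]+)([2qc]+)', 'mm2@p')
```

['2']

Pattern: one or more of one of [mhiy] (non-capturing group); then one or more of one of [2qc] (captured).
Scanning left to right: at [0:3] match 'mm2', group 1 = '2'.
`findall` collects group 1 from the one match (1 total).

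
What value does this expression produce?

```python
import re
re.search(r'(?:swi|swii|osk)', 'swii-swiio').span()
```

(0, 3)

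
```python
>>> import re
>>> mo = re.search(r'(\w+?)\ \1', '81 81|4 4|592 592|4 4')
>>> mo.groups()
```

The match spans [0:5] → '81 81'.
Captured: group 1 = '81'.

('81',)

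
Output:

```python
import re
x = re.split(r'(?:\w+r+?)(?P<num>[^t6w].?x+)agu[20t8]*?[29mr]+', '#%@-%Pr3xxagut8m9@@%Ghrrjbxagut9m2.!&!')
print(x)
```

['#%@-%', '3xx', '@@%', 'jbx', '.!&!']

`re.split` interleaves the captured-group text with the surrounding fragments.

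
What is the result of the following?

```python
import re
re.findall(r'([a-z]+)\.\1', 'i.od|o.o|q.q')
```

['o', 'q']

`\1` has to match the exact text group 1 already captured.
Scanning left to right: at [5:8] match 'o.o', group 1 = 'o'; at [9:12] match 'q.q', group 1 = 'q'.
`findall` collects group 1 from each match (2 total).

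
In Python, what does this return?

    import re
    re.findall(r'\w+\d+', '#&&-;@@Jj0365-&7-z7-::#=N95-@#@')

['Jj0365', 'z7', 'N95']

This matches one or more of a word character; then one or more of a digit.
With no groups in the pattern, `findall` gives back each whole match — 3 here.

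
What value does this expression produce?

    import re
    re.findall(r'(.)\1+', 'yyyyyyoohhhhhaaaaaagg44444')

['y', 'o', 'h', 'a', 'g', '4']

`\1` is not a pattern — it's the concrete string captured by group 1, re-applied verbatim.
Matches: at [0:6] match 'yyyyyy', group 1 = 'y'; at [6:8] match 'oo', group 1 = 'o'; at [8:13] match 'hhhhh', group 1 = 'h'; at [13:19] match 'aaaaaa', group 1 = 'a'; at [19:21] match 'gg', group 1 = 'g'; ….
One capturing group, so `findall` returns just the captured substring from each match — 6 in all.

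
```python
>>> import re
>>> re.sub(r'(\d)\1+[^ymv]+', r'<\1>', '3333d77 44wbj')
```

A backreference is literal: `\1` must see the identical characters the first group matched.
Matches: at [0:13] → '3333d77 44wbj'.
Each match is replaced using the text its own group 1 captured.

'<3>'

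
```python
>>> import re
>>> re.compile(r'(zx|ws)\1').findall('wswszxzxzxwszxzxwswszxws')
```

['ws', 'zx', 'zx', 'ws']

The backreference `\1` re-matches whatever the first group consumed, character for character.
Because there's exactly one group, `findall` drops the full match and keeps group 1 from each hit.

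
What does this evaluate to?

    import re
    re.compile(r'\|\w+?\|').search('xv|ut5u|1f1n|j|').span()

(2, 8)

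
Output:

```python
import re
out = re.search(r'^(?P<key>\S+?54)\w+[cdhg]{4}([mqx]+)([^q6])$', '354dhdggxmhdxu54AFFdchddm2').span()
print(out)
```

(0, 26)

The pattern matches anchored at the start of the string; then one or more of a non-whitespace character (lazy), then the literal '54' (captured as 'key'); then one or more of a word character, then exactly 4 of one of [cdhg]; then one or more of one of [mqx] (captured); then any character except [q6] (captured); then anchored at the end.
The match spans [0:26] → '354dhdggxmhdxu54AFFdchddm2'.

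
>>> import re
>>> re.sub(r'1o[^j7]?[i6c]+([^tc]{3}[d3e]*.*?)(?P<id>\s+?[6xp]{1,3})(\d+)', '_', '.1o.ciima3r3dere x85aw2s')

Pattern: the literal '1o', then optionally any character except [j7], then one or more of one of [i6c]; then exactly 3 of any character except [tc], then zero or more of one of [d3e], then zero or more of any character (lazy) (captured); then one or more of whitespace (lazy), then 1 to 3 of one of [6xp] (captured as 'id'); then one or more of a digit (captured).
Matches: at [1:20] → '1o.ciima3r3dere x85'.
Every occurrence is swapped for '_'.

'._aw2s'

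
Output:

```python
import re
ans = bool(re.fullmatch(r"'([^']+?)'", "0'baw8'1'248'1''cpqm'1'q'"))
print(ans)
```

False

`re.fullmatch` is like wrapping the pattern in `^…$` (in single-line mode).
Here there's no way to consume every character, so the call returns None, and `bool(None)` is False.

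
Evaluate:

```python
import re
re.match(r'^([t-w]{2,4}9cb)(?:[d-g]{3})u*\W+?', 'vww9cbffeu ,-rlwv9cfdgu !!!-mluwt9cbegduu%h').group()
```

'vww9cbffeu '

`re.match` only tries the pattern at the start of the string.
The match spans [0:11] → 'vww9cbffeu '.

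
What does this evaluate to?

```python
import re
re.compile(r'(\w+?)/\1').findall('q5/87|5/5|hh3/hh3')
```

The backreference `\1` re-matches whatever the first group consumed, character for character.
Matches: at [6:9] match '5/5', group 1 = '5'; at [10:17] match 'hh3/hh3', group 1 = 'hh3'.
One capturing group, so `findall` returns just the captured substring from each match — 2 in all.

['5', 'hh3']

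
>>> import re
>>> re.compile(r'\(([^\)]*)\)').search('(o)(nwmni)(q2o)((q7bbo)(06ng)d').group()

Unlike `match`, `search` isn't anchored — it looks for the pattern anywhere in the string.
The match spans [0:3] → '(o)'.
Captured: group 1 = 'o'.

'(o)'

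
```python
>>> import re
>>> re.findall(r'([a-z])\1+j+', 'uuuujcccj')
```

['u', 'c']

`\1` has to match the exact text group 1 already captured.
`findall` collects group 1 from each match (2 total).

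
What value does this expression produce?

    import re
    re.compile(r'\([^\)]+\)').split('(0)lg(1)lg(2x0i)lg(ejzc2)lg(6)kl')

['', 'lg', 'lg', 'lg', 'lg', 'kl']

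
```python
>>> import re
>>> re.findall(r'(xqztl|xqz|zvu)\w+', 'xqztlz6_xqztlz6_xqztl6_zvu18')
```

['xqztl']

`|` is ordered: at each position the engine commits to the first alternative that works.
`findall` collects group 1 from the one match (1 total).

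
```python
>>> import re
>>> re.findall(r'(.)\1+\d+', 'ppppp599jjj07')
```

A backreference is literal: `\1` must see the identical characters the first group matched.
Matches: at [0:8] match 'ppppp599', group 1 = 'p'; at [8:13] match 'jjj07', group 1 = 'j'.
One capturing group, so `findall` returns just the captured substring from each match — 2 in all.

['p', 'j']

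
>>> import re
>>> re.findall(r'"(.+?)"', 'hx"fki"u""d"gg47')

['fki', '"d']

Matches: at [2:7] match '"fki"', group 1 = 'fki'; at [8:12] match '""d"', group 1 = '"d'.
Because there's exactly one group, `findall` drops the full match and keeps group 1 from each hit.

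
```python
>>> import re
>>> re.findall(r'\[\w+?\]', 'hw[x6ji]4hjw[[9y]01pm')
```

With no groups in the pattern, `findall` gives back each whole match — 2 here.

['[x6ji]', '[9y]']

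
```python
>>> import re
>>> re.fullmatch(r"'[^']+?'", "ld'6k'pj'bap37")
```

`fullmatch` succeeds only if the pattern covers the string from start to end.
Here there's no way to consume every character, so the call returns None.

None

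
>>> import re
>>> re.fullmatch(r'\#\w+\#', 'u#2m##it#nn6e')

None

`re.fullmatch` is like wrapping the pattern in `^…$` (in single-line mode).
Here there's no way to consume every character, so the call returns None.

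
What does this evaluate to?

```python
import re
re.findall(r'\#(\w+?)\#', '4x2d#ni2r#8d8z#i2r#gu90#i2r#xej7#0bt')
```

Matches: at [4:10] match '#ni2r#', group 1 = 'ni2r'; at [14:19] match '#i2r#', group 1 = 'i2r'; at [23:28] match '#i2r#', group 1 = 'i2r'.
`findall` collects group 1 from each match (3 total).

['ni2r', 'i2r', 'i2r']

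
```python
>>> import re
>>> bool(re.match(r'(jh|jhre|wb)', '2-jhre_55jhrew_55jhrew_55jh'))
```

With `match`, the pattern is implicitly anchored at the beginning.
Here the pattern fails at index 0, so the call returns None, and `bool(None)` is False.

False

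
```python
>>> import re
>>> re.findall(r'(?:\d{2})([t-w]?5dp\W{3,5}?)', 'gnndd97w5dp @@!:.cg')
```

['w5dp @@']

Pattern: exactly 2 of a digit (non-capturing group); then optionally a character in [t-w], then the literal '5dp', then 3 to 5 of a non-word character (lazy) (captured).
A `+?`/`*?`/`{m,n}?` starts at its minimum and grows only as far as needed for what follows to match.
Matches: at [5:14] match '97w5dp @@', group 1 = 'w5dp @@'.
With a single group, `findall` returns only what that group captured — 1 item.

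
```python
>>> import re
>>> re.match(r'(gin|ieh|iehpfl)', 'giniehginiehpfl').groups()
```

The match spans [0:3] → 'gin'.
Captured: group 1 = 'gin'.

('gin',)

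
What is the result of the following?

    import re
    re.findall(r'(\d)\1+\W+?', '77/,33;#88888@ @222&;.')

The backreference `\1` re-matches whatever the first group consumed, character for character.
One capturing group, so `findall` returns just the captured substring from each match — 4 in all.

['7', '3', '8', '2']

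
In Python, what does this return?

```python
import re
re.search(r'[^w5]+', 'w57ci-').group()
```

This matches one or more of any character except [w5].
Unlike `match`, `search` isn't anchored — it looks for the pattern anywhere in the string.
The match spans [2:6] → '7ci-'.

'7ci-'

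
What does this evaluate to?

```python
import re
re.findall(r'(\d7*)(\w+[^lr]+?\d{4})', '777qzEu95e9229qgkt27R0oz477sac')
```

[('777', 'qzEu95e9229')]

This matches a digit, then zero or more of the literal '7' (captured); then one or more of a word character, then one or more of any character except [lr] (lazy), then exactly 4 of a digit (captured).
2 groups means the one result is a tuple of 2 captured strings — 1 here.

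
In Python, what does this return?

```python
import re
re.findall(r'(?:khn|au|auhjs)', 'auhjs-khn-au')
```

['au', 'khn', 'au']

Alternation tries branches left to right and keeps the first one that lets the overall match succeed at that position.
Walking the string: at [0:2] → 'au'; at [6:9] → 'khn'; at [10:12] → 'au'.
With no groups in the pattern, `findall` gives back each whole match — 3 here.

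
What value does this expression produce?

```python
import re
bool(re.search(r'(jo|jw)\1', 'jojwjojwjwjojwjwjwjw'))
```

True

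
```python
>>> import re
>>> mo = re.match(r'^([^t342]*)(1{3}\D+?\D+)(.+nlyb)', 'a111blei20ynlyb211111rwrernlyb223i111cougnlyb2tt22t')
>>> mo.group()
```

'a111blei20ynlyb211111rwrernlyb223i111cougnlyb'

The pattern matches anchored at the start of the string; then zero or more of any character except [t342] (captured); then exactly 3 of a literal '1', then one or more of a non-digit (lazy), then one or more of a non-digit (captured); then one or more of any character, then a literal 'n', then the literal 'lyb' (captured).
`re.match` won't scan ahead — the pattern has to work from the very first character.
The match spans [0:45] → 'a111blei20ynlyb211111rwrernlyb223i111cougnlyb'.
Captured: group 1 = 'a', group 2 = '111blei', group 3 = '20ynlyb211111rwrernlyb223i111cougnlyb'.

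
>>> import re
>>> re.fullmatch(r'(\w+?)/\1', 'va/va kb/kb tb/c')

For `fullmatch`, every character of the input must be accounted for by the pattern.
Here the pattern can't cover the whole string, so the call returns None.

None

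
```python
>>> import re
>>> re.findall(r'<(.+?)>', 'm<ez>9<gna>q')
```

Because the quantifier is non-greedy, it stops expanding at the earliest point where the rest of the pattern can succeed.
Scanning left to right: at [1:5] match '<ez>', group 1 = 'ez'; at [6:11] match '<gna>', group 1 = 'gna'.
`findall` collects group 1 from each match (2 total).

['ez', 'gna']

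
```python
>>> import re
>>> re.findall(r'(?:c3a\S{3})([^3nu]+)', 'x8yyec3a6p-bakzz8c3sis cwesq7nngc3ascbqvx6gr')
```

['bakzz8c', 'qvx6gr']

This matches the literal 'c3a', then exactly 3 of a non-whitespace character (non-capturing group); then one or more of any character except [3nu] (captured).
Scanning left to right: at [5:18] match 'c3a6p-bakzz8c', group 1 = 'bakzz8c'; at [32:44] match 'c3ascbqvx6gr', group 1 = 'qvx6gr'.
Because there's exactly one group, `findall` drops the full match and keeps group 1 from each hit.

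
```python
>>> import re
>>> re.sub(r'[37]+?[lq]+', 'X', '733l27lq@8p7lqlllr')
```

'X2X@8pXr'

Each match is replaced by 'X'.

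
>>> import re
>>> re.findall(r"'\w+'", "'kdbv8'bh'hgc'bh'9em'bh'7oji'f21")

Scanning left to right: at [0:7] → "'kdbv8'"; at [9:14] → "'hgc'"; at [16:21] → "'9em'"; at [23:29] → "'7oji'".
Since nothing is captured, `findall` lists the 4 matched substrings directly.

["'kdbv8'", "'hgc'", "'9em'", "'7oji'"]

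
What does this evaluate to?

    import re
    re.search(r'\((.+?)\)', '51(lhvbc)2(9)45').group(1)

'lhvbc'

`re.search` scans for the first position where the pattern succeeds.
The match spans [2:9] → '(lhvbc)'.
Captured: group 1 = 'lhvbc'.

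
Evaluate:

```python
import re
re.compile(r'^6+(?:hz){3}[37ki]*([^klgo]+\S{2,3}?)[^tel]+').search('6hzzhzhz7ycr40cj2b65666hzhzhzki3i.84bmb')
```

None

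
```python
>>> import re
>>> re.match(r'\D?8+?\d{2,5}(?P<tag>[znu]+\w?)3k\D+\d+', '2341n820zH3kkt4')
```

None

Pattern: optionally a non-digit, then one or more of the literal '8' (lazy), then 2 to 5 of a digit; then one or more of one of [znu], then optionally a word character (captured as 'tag'); then the literal '3k', then one or more of a non-digit, then one or more of a digit.
`re.match` won't scan ahead — the pattern has to work from the very first character.
Here position 0 doesn't satisfy it, so the call returns None.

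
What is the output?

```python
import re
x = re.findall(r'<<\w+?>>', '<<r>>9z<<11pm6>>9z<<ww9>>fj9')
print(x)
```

['<<r>>', '<<11pm6>>', '<<ww9>>']

`findall` yields the raw match text (3 of them) because the pattern has no groups.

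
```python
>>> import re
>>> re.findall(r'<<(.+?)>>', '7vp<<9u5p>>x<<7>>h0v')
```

['9u5p', '7']

Matches: at [3:11] match '<<9u5p>>', group 1 = '9u5p'; at [12:17] match '<<7>>', group 1 = '7'.
`findall` collects group 1 from each match (2 total).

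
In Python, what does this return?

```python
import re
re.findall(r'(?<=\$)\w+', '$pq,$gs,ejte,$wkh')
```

['pq', 'gs', 'wkh']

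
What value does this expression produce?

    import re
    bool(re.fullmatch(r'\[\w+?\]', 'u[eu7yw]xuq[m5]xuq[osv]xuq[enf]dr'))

False

`re.fullmatch` requires the pattern to consume the entire string.
Here there's no way to consume every character, so the call returns None, and `bool(None)` is False.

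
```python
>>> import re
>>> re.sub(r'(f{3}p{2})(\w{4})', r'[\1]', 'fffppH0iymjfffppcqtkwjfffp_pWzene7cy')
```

Pattern: exactly 3 of the literal 'f', then exactly 2 of the literal 'p' (captured); then exactly 4 of a word character (captured).
Matches: at [0:9] → 'fffppH0iy'; at [11:20] → 'fffppcqtk'.
Each match is replaced using the text its own group 1 captured.

'[fffpp]mj[fffpp]wjfffp_pWzene7cy'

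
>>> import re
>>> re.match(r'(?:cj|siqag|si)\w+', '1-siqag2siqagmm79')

None

With `match`, the pattern is implicitly anchored at the beginning.
Here the string doesn't start with a match, so the call returns None.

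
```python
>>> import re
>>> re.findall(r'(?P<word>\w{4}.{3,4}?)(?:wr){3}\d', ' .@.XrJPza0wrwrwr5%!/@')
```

['XrJPza0']

Because there's exactly one group, `findall` drops the full match and keeps group 1 from the one hit.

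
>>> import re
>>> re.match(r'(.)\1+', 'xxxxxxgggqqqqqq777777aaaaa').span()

(0, 6)

`re.match` won't scan ahead — the pattern has to work from the very first character.
The match spans [0:6] → 'xxxxxx'.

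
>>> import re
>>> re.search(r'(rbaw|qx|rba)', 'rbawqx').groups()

('rbaw',)

The match spans [0:4] → 'rbaw'.
Captured: group 1 = 'rbaw'.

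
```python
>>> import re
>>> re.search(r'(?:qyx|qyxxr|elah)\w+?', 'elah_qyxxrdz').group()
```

The match spans [0:5] → 'elah_'.

'elah_'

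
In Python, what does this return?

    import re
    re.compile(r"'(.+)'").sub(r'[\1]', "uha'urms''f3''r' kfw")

Each match is replaced using the text its own group 1 captured.

"uha[urms''f3''r] kfw"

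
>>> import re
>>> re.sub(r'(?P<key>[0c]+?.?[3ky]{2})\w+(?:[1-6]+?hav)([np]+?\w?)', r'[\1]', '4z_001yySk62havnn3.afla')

The pattern matches one or more of one of [0c] (lazy), then optionally any character, then exactly 2 of one of [3ky] (captured as 'key'); then one or more of a word character; then one or more of a character in [1-6] (lazy), then the literal 'hav' (non-capturing group); then one or more of one of [np] (lazy), then optionally a word character (captured).
A non-greedy quantifier consumes as few characters as it can — just enough that the remainder of the pattern still matches from where it stops; whatever follows it matches normally.
Matches: at [3:17] → '001yySk62havnn'.
`\1` in the replacement pulls in group 1's text for each match.

'4z_[001yy]3.afla'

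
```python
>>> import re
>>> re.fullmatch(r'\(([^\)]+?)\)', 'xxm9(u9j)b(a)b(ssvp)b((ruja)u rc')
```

None

`re.fullmatch` is like wrapping the pattern in `^…$` (in single-line mode).
Here the pattern can't cover the whole string, so the call returns None.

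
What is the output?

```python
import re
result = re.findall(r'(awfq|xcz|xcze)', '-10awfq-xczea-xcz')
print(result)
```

`|` is ordered: at each position the engine commits to the first alternative that works.
With a single group, `findall` returns only what that group captured — 3 items.

['awfq', 'xcz', 'xcz']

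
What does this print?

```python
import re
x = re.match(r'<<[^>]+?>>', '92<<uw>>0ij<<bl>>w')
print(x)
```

None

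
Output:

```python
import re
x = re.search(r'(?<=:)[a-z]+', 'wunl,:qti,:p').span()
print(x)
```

Because the assertion is zero-width, the text it checks is not consumed and won't appear in the result.
`search` walks the string left to right and returns the first match it finds.
The match spans [6:9] → 'qti'.

(6, 9)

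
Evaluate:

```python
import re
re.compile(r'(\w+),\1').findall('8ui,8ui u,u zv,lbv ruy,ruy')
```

['8ui', 'u', 'ruy']

`\1` has to match the exact text group 1 already captured.
Walking the string: at [0:7] match '8ui,8ui', group 1 = '8ui'; at [8:11] match 'u,u', group 1 = 'u'; at [19:26] match 'ruy,ruy', group 1 = 'ruy'.
`findall` collects group 1 from each match (3 total).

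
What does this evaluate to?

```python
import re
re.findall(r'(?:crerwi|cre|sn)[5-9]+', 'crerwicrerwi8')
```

Scanning left to right: at [6:13] → 'crerwi8'.
With no groups in the pattern, `findall` gives back each whole match — 1 here.

['crerwi8']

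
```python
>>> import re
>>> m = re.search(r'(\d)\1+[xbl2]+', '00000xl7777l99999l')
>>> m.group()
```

'00000xl'

A backreference is literal: `\1` must see the identical characters the first group matched.
`re.search` scans for the first position where the pattern succeeds.
The match spans [0:7] → '00000xl'.
Captured: group 1 = '0'.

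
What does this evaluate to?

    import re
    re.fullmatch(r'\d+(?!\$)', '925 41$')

None

The negative lookahead/lookbehind blocks any match where the forbidden context is present.
`re.fullmatch` is like wrapping the pattern in `^…$` (in single-line mode).
Here the pattern can't cover the whole string, so the call returns None.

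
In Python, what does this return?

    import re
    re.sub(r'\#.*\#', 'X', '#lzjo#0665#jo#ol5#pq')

'Xpq'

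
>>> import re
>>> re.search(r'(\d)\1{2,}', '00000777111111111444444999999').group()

`\1` is not a pattern — it's the concrete string captured by group 1, re-applied verbatim.
`re.search` scans for the first position where the pattern succeeds.
The match spans [0:5] → '00000'.
Captured: group 1 = '0'.

'00000'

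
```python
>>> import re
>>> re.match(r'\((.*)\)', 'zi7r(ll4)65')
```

`re.match` only tries the pattern at the start of the string.
Here position 0 doesn't satisfy it, so the call returns None.

None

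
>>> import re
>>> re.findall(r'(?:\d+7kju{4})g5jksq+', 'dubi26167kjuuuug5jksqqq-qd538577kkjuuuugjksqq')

['26167kjuuuug5jksqqq']

Pattern: one or more of a digit, then the literal '7kj', then exactly 4 of the literal 'u' (non-capturing group); then the literal 'g5', then the literal 'jks', then one or more of the literal 'q'.
Matches: at [4:23] → '26167kjuuuug5jksqqq'.
No capturing groups, so `findall` returns the 1 full match string.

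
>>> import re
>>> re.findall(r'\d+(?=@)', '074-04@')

['04']

The lookaround is zero-width — it requires the adjacent text to match without consuming it, so the asserted text isn't part of the match.
No capturing groups, so `findall` returns the 1 full match string.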